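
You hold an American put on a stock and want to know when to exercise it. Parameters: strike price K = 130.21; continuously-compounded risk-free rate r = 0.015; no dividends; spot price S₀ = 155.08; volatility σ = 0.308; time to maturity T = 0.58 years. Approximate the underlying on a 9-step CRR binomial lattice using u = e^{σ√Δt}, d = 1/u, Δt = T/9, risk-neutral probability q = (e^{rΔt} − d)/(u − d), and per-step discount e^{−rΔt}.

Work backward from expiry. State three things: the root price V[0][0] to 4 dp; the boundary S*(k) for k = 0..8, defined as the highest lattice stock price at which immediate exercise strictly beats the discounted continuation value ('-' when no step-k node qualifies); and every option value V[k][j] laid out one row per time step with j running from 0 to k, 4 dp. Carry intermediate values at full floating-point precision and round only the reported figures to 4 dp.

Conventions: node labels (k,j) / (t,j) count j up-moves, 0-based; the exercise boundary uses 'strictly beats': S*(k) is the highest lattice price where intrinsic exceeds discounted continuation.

price = 4.3481
boundary = - - - - - - 97.0096 104.8990 113.4301
tree:
4.3481
6.5502 2.0337
9.6475 3.2958 0.7064
13.8398 5.2441 1.2470 0.1375
19.2491 8.1612 2.1774 0.2681 0.0000
25.8176 12.3581 3.7500 0.5227 0.0000 0.0000
33.2004 18.0808 6.3458 1.0192 0.0000 0.0000 0.0000
40.4965 25.3110 10.4896 1.9872 0.0000 0.0000 0.0000 0.0000
47.2439 33.2004 16.7799 3.8747 0.0000 0.0000 0.0000 0.0000 0.0000
53.4838 40.4965 25.3110 7.5550 0.0000 0.0000 0.0000 0.0000 0.0000 0.0000

Δt=0.06444, u=1.08133, d=0.92479, q=0.48664, disc=e^(-rΔt)=0.99903
k=9 terminal: V=max(K-S,0) → 53.4838 40.4965 25.3110 7.5550 0.0000 0.0000 0.0000 0.0000 0.0000 0.0000
k=8: j=0 S=82.9661 intr=47.2439 cont=47.1181 V=47.2439[EX]; j=1 S=97.0096 intr=33.2004 cont=33.0746 V=33.2004[EX]; j=2 S=113.4301 intr=16.7799 cont=16.6541 V=16.7799[EX]; j=3 S=132.6301 intr=0.0000 cont=3.8747 V=3.8747[hold]; j=4 S=155.0800 intr=0.0000 cont=0.0000 V=0.0000[hold]; j=5 S=181.3300 intr=0.0000 cont=0.0000 V=0.0000[hold]; j=6 S=212.0232 intr=0.0000 cont=0.0000 V=0.0000[hold]; j=7 S=247.9117 intr=0.0000 cont=0.0000 V=0.0000[hold]; j=8 S=289.8750 intr=0.0000 cont=0.0000 V=0.0000[hold]  S*(8)=113.4301
k=7: j=0 S=89.7135 intr=40.4965 cont=40.3707 V=40.4965[EX]; j=1 S=104.8990 intr=25.3110 cont=25.1852 V=25.3110[EX]; j=2 S=122.6550 intr=7.5550 cont=10.4896 V=10.4896[hold]; j=3 S=143.4164 intr=0.0000 cont=1.9872 V=1.9872[hold]; j=4 S=167.6921 intr=0.0000 cont=0.0000 V=0.0000[hold]; j=5 S=196.0769 intr=0.0000 cont=0.0000 V=0.0000[hold]; j=6 S=229.2663 intr=0.0000 cont=0.0000 V=0.0000[hold]; j=7 S=268.0735 intr=0.0000 cont=0.0000 V=0.0000[hold]  S*(7)=104.8990
k=6: j=0 S=97.0096 intr=33.2004 cont=33.0746 V=33.2004[EX]; j=1 S=113.4301 intr=16.7799 cont=18.0808 V=18.0808[hold]; j=2 S=132.6301 intr=0.0000 cont=6.3458 V=6.3458[hold]; j=3 S=155.0800 intr=0.0000 cont=1.0192 V=1.0192[hold]; j=4 S=181.3300 intr=0.0000 cont=0.0000 V=0.0000[hold]; j=5 S=212.0232 intr=0.0000 cont=0.0000 V=0.0000[hold]; j=6 S=247.9117 intr=0.0000 cont=0.0000 V=0.0000[hold]  S*(6)=97.0096
k=5: j=0 S=104.8990 intr=25.3110 cont=25.8176 V=25.8176[hold]; j=1 S=122.6550 intr=7.5550 cont=12.3581 V=12.3581[hold]; j=2 S=143.4164 intr=0.0000 cont=3.7500 V=3.7500[hold]; j=3 S=167.6921 intr=0.0000 cont=0.5227 V=0.5227[hold]; j=4 S=196.0769 intr=0.0000 cont=0.0000 V=0.0000[hold]; j=5 S=229.2663 intr=0.0000 cont=0.0000 V=0.0000[hold]  S*(5)=-
k=4: j=0 S=113.4301 intr=16.7799 cont=19.2491 V=19.2491[hold]; j=1 S=132.6301 intr=0.0000 cont=8.1612 V=8.1612[hold]; j=2 S=155.0800 intr=0.0000 cont=2.1774 V=2.1774[hold]; j=3 S=181.3300 intr=0.0000 cont=0.2681 V=0.2681[hold]; j=4 S=212.0232 intr=0.0000 cont=0.0000 V=0.0000[hold]  S*(4)=-
k=3: j=0 S=122.6550 intr=7.5550 cont=13.8398 V=13.8398[hold]; j=1 S=143.4164 intr=0.0000 cont=5.2441 V=5.2441[hold]; j=2 S=167.6921 intr=0.0000 cont=1.2470 V=1.2470[hold]; j=3 S=196.0769 intr=0.0000 cont=0.1375 V=0.1375[hold]  S*(3)=-
k=2: j=0 S=132.6301 intr=0.0000 cont=9.6475 V=9.6475[hold]; j=1 S=155.0800 intr=0.0000 cont=3.2958 V=3.2958[hold]; j=2 S=181.3300 intr=0.0000 cont=0.7064 V=0.7064[hold]  S*(2)=-
k=1: j=0 S=143.4164 intr=0.0000 cont=6.5502 V=6.5502[hold]; j=1 S=167.6921 intr=0.0000 cont=2.0337 V=2.0337[hold]  S*(1)=-
k=0: j=0 S=155.0800 intr=0.0000 cont=4.3481 V=4.3481[hold]  S*(0)=-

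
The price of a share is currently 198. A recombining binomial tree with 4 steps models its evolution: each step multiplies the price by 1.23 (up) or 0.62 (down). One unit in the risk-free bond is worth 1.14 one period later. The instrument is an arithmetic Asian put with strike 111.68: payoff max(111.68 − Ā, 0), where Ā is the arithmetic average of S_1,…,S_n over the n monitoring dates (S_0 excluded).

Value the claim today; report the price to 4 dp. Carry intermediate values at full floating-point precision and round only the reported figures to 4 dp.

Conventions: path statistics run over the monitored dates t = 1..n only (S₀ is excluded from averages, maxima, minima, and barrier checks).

price = 0.2089

Under the martingale measure an up-move has probability p* = 0.8525; value the claim as the probability-weighted average of per-path payoffs, discounted 4 periods at R = 1.14.
Enumerate all 2^4 = 16 price paths (U = up ×1.23, D = down ×0.62); each path with k up-moves has probability p*^k·(1−p*)^(4−k).
DDDD: Ā=68.8293, payoff=42.8507, prob=0.000474
UDDD: Ā=136.5485, payoff=0.0000, prob=0.002738
DUDD: Ā=106.3535, payoff=5.3265, prob=0.002738
UUDD: Ā=210.9916, payoff=0.0000, prob=0.015819
DDUD: Ā=87.6326, payoff=24.0474, prob=0.002738
UDUD: Ā=173.8518, payoff=0.0000, prob=0.015819
DUUD: Ā=143.6568, payoff=0.0000, prob=0.015819
UUUD: Ā=284.9965, payoff=0.0000, prob=0.091397
DDDU: Ā=76.0256, payoff=35.6544, prob=0.002738
UDDU: Ā=150.8251, payoff=0.0000, prob=0.015819
DUDU: Ā=120.6301, payoff=0.0000, prob=0.015819
UUDU: Ā=239.3145, payoff=0.0000, prob=0.091397
DDUU: Ā=101.9092, payoff=9.7708, prob=0.015819
UDUU: Ā=202.1746, payoff=0.0000, prob=0.091397
DUUU: Ā=171.9796, payoff=0.0000, prob=0.091397
UUUU: Ā=341.1854, payoff=0.0000, prob=0.528073
Price = Σ prob·payoff / R^4 = 0.352906 / 1.688960 = 0.2089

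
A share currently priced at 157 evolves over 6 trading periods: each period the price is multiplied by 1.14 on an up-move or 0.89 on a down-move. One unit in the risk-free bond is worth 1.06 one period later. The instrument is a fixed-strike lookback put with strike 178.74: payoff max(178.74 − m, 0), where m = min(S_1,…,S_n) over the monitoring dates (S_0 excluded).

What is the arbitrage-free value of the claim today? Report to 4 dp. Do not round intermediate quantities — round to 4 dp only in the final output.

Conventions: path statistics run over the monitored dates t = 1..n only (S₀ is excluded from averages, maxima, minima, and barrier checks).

Set p* = 0.6800 (from d < R < u); the path-dependent value is the discounted p*-expectation over all price paths.
Enumerate all 2^6 = 64 price paths (U = up ×1.14, D = down ×0.89); each path with k up-moves has probability p*^k·(1−p*)^(6−k).
DDDDDD: m=78.0261, payoff=100.7139, prob=0.001074
UDDDDD: m=99.9435, payoff=78.7965, prob=0.002282
DUDDDD: m=99.9435, payoff=78.7965, prob=0.002282
UUDDDD: m=128.0175, payoff=50.7225, prob=0.004849
DDUDDD: m=99.9435, payoff=78.7965, prob=0.002282
UDUDDD: m=128.0175, payoff=50.7225, prob=0.004849
DUUDDD: m=128.0175, payoff=50.7225, prob=0.004849
UUUDDD: m=163.9775, payoff=14.7625, prob=0.010303
DDDUDD: m=99.9435, payoff=78.7965, prob=0.002282
UDDUDD: m=128.0175, payoff=50.7225, prob=0.004849
DUDUDD: m=128.0175, payoff=50.7225, prob=0.004849
UUDUDD: m=163.9775, payoff=14.7625, prob=0.010303
DDUUDD: m=124.3597, payoff=54.3803, prob=0.004849
UDUUDD: m=159.2922, payoff=19.4478, prob=0.010303
DUUUDD: m=139.7300, payoff=39.0100, prob=0.010303
UUUUDD: m=178.9800, payoff=0.0000, prob=0.021895
DDDDUD: m=98.5053, payoff=80.2347, prob=0.002282
UDDDUD: m=126.1754, payoff=52.5646, prob=0.004849
DUDDUD: m=126.1754, payoff=52.5646, prob=0.004849
UUDDUD: m=161.6179, payoff=17.1221, prob=0.010303
DDUDUD: m=124.3597, payoff=54.3803, prob=0.004849
UDUDUD: m=159.2922, payoff=19.4478, prob=0.010303
DUUDUD: m=139.7300, payoff=39.0100, prob=0.010303
UUUDUD: m=178.9800, payoff=0.0000, prob=0.021895
DDDUUD: m=110.6801, payoff=68.0599, prob=0.004849
UDDUUD: m=141.7701, payoff=36.9699, prob=0.010303
DUDUUD: m=139.7300, payoff=39.0100, prob=0.010303
UUDUUD: m=178.9800, payoff=0.0000, prob=0.021895
DDUUUD: m=124.3597, payoff=54.3803, prob=0.010303
UDUUUD: m=159.2922, payoff=19.4478, prob=0.021895
DUUUUD: m=139.7300, payoff=39.0100, prob=0.021895
UUUUUD: m=178.9800, payoff=0.0000, prob=0.046526
DDDDDU: m=87.6697, payoff=91.0703, prob=0.002282
UDDDDU: m=112.2961, payoff=66.4439, prob=0.004849
DUDDDU: m=112.2961, payoff=66.4439, prob=0.004849
UUDDDU: m=143.8399, payoff=34.9001, prob=0.010303
DDUDDU: m=112.2961, payoff=66.4439, prob=0.004849
UDUDDU: m=143.8399, payoff=34.9001, prob=0.010303
DUUDDU: m=139.7300, payoff=39.0100, prob=0.010303
UUUDDU: m=178.9800, payoff=0.0000, prob=0.021895
DDDUDU: m=110.6801, payoff=68.0599, prob=0.004849
UDDUDU: m=141.7701, payoff=36.9699, prob=0.010303
DUDUDU: m=139.7300, payoff=39.0100, prob=0.010303
UUDUDU: m=178.9800, payoff=0.0000, prob=0.021895
DDUUDU: m=124.3597, payoff=54.3803, prob=0.010303
UDUUDU: m=159.2922, payoff=19.4478, prob=0.021895
DUUUDU: m=139.7300, payoff=39.0100, prob=0.021895
UUUUDU: m=178.9800, payoff=0.0000, prob=0.046526
DDDDUU: m=98.5053, payoff=80.2347, prob=0.004849
UDDDUU: m=126.1754, payoff=52.5646, prob=0.010303
DUDDUU: m=126.1754, payoff=52.5646, prob=0.010303
UUDDUU: m=161.6179, payoff=17.1221, prob=0.021895
DDUDUU: m=124.3597, payoff=54.3803, prob=0.010303
UDUDUU: m=159.2922, payoff=19.4478, prob=0.021895
DUUDUU: m=139.7300, payoff=39.0100, prob=0.021895
UUUDUU: m=178.9800, payoff=0.0000, prob=0.046526
DDDUUU: m=110.6801, payoff=68.0599, prob=0.010303
UDDUUU: m=141.7701, payoff=36.9699, prob=0.021895
DUDUUU: m=139.7300, payoff=39.0100, prob=0.021895
UUDUUU: m=178.9800, payoff=0.0000, prob=0.046526
DDUUUU: m=124.3597, payoff=54.3803, prob=0.021895
UDUUUU: m=159.2922, payoff=19.4478, prob=0.046526
DUUUUU: m=139.7300, payoff=39.0100, prob=0.046526
UUUUUU: m=178.9800, payoff=0.0000, prob=0.098867
Price = Σ prob·payoff / R^6 = 23.126329 / 1.418519 = 16.3031

price = 16.3031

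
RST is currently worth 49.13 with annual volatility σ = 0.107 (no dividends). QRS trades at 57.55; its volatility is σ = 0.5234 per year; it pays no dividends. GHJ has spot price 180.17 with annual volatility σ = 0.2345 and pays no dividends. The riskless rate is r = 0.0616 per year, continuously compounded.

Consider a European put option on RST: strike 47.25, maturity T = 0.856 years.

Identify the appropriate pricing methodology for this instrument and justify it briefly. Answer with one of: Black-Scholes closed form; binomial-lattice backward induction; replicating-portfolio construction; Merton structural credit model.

Key observation: everything needed for the exact continuous-time valuation of the European put on RST (strike 47.25) is given, and no feature rules the closed form out.

framework: Black-Scholes closed form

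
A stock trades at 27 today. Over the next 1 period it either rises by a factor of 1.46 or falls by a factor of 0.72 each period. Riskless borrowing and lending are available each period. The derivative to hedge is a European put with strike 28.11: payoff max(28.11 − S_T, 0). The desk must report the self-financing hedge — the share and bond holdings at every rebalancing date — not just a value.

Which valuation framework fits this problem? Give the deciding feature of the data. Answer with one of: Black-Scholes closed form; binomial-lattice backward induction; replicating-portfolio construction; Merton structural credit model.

framework: replicating-portfolio construction

Key observation: what is demanded is not a single number but the (Δ, B) position at each node of the 1.46/0.72 tree starting at 27; constructing those positions is the replicating-portfolio method.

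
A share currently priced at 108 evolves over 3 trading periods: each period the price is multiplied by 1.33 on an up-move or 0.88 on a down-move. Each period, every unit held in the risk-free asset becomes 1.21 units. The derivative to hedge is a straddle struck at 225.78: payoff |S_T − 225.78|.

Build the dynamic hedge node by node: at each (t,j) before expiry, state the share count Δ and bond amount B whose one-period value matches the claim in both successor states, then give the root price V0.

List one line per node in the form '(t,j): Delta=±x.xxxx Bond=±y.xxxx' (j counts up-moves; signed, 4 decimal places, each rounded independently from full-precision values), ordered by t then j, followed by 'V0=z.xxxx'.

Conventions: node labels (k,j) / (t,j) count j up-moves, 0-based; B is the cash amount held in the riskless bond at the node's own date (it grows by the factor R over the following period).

Risk-neutral probability p* = (R−d)/(u−d) = (1.21−0.88)/(1.33−0.88) = 0.7333.
Payoffs at expiry: V(3,0)=152.1810, V(3,1)=114.5452, V(3,2)=57.6637, V(3,3)=28.3048
(2,0): S=83.6352. Δ = (V_up−V_dn)/(S_up−S_dn) = (114.5452−152.1810)/(111.2348−73.5990) = -1.0000. V = [p*·114.5452 + (1−p*)·152.1810]/1.21 = 102.9598. B = V − Δ·S = 186.5950.
(2,1): S=126.4032. Δ = (V_up−V_dn)/(S_up−S_dn) = (57.6637−114.5452)/(168.1163−111.2348) = -1.0000. V = [p*·57.6637 + (1−p*)·114.5452]/1.21 = 60.1918. B = V − Δ·S = 186.5950.
(2,2): S=191.0412. Δ = (V_up−V_dn)/(S_up−S_dn) = (28.3048−57.6637)/(254.0848−168.1163) = -0.3415. V = [p*·28.3048 + (1−p*)·57.6637]/1.21 = 29.8627. B = V − Δ·S = 95.1048.
(1,0): S=95.0400. Δ = (V_up−V_dn)/(S_up−S_dn) = (60.1918−102.9598)/(126.4032−83.6352) = -1.0000. V = [p*·60.1918 + (1−p*)·102.9598]/1.21 = 59.1708. B = V − Δ·S = 154.2108.
(1,1): S=143.6400. Δ = (V_up−V_dn)/(S_up−S_dn) = (29.8627−60.1918)/(191.0412−126.4032) = -0.4692. V = [p*·29.8627 + (1−p*)·60.1918]/1.21 = 31.3640. B = V − Δ·S = 98.7621.
(0,0): S=108.0000. Δ = (V_up−V_dn)/(S_up−S_dn) = (31.3640−59.1708)/(143.6400−95.0400) = -0.5722. V = [p*·31.3640 + (1−p*)·59.1708]/1.21 = 32.0489. B = V − Δ·S = 93.8417.
Check: Δ(0,0)·S0 + B(0,0) = 32.0489 = V0.

(0,0): Delta=-0.5722 Bond=93.8417
(1,0): Delta=-1.0000 Bond=154.2108
(1,1): Delta=-0.4692 Bond=98.7621
(2,0): Delta=-1.0000 Bond=186.5950
(2,1): Delta=-1.0000 Bond=186.5950
(2,2): Delta=-0.3415 Bond=95.1048
V0=32.0489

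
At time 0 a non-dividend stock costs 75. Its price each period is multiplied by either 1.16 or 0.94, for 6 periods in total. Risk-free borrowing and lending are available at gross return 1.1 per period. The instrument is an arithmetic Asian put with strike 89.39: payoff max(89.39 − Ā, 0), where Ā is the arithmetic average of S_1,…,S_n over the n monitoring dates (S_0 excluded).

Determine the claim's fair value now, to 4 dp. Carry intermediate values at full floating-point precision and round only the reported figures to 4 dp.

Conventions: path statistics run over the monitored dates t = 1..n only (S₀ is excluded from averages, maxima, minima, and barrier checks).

Risk-neutral up-probability p* = (R−d)/(u−d) = (1.1−0.94)/(1.16−0.94) = 0.7273; the claim prices as the p*-weighted sum of path payoffs discounted by R^6.
Enumerate all 2^6 = 64 price paths (U = up ×1.16, D = down ×0.94); each path with k up-moves has probability p*^k·(1−p*)^(6−k).
DDDDDD: Ā=60.7338, payoff=28.6562, prob=0.000412
UDDDDD: Ā=74.9481, payoff=14.4419, prob=0.001097
DUDDDD: Ā=72.1981, payoff=17.1919, prob=0.001097
UUDDDD: Ā=89.0956, payoff=0.2944, prob=0.002926
DDUDDD: Ā=69.6131, payoff=19.7769, prob=0.001097
UDUDDD: Ā=85.9056, payoff=3.4844, prob=0.002926
DUUDDD: Ā=83.1556, payoff=6.2344, prob=0.002926
UUUDDD: Ā=102.6175, payoff=0.0000, prob=0.007803
DDDUDD: Ā=67.1832, payoff=22.2068, prob=0.001097
UDDUDD: Ā=82.9070, payoff=6.4830, prob=0.002926
DUDUDD: Ā=80.1570, payoff=9.2330, prob=0.002926
UUDUDD: Ā=98.9171, payoff=0.0000, prob=0.007803
DDUUDD: Ā=77.5720, payoff=11.8180, prob=0.002926
UDUUDD: Ā=95.7271, payoff=0.0000, prob=0.007803
DUUUDD: Ā=92.9771, payoff=0.0000, prob=0.007803
UUUUDD: Ā=114.7377, payoff=0.0000, prob=0.020809
DDDDUD: Ā=64.8991, payoff=24.4909, prob=0.001097
UDDDUD: Ā=80.0883, payoff=9.3017, prob=0.002926
DUDDUD: Ā=77.3383, payoff=12.0517, prob=0.002926
UUDDUD: Ā=95.4387, payoff=0.0000, prob=0.007803
DDUDUD: Ā=74.7533, payoff=14.6367, prob=0.002926
UDUDUD: Ā=92.2487, payoff=0.0000, prob=0.007803
DUUDUD: Ā=89.4987, payoff=0.0000, prob=0.007803
UUUDUD: Ā=110.4453, payoff=0.0000, prob=0.020809
DDDUUD: Ā=72.3234, payoff=17.0666, prob=0.002926
UDDUUD: Ā=89.2501, payoff=0.1399, prob=0.007803
DUDUUD: Ā=86.5001, payoff=2.8899, prob=0.007803
UUDUUD: Ā=106.7449, payoff=0.0000, prob=0.020809
DDUUUD: Ā=83.9151, payoff=5.4749, prob=0.007803
UDUUUD: Ā=103.5549, payoff=0.0000, prob=0.020809
DUUUUD: Ā=100.8049, payoff=0.0000, prob=0.020809
UUUUUD: Ā=124.3975, payoff=0.0000, prob=0.055490
DDDDDU: Ā=62.7521, payoff=26.6379, prob=0.001097
UDDDDU: Ā=77.4387, payoff=11.9513, prob=0.002926
DUDDDU: Ā=74.6887, payoff=14.7013, prob=0.002926
UUDDDU: Ā=92.1691, payoff=0.0000, prob=0.007803
DDUDDU: Ā=72.1037, payoff=17.2863, prob=0.002926
UDUDDU: Ā=88.9791, payoff=0.4109, prob=0.007803
DUUDDU: Ā=86.2291, payoff=3.1609, prob=0.007803
UUUDDU: Ā=106.4103, payoff=0.0000, prob=0.020809
DDDUDU: Ā=69.6738, payoff=19.7162, prob=0.002926
UDDUDU: Ā=85.9805, payoff=3.4095, prob=0.007803
DUDUDU: Ā=83.2305, payoff=6.1595, prob=0.007803
UUDUDU: Ā=102.7099, payoff=0.0000, prob=0.020809
DDUUDU: Ā=80.6455, payoff=8.7445, prob=0.007803
UDUUDU: Ā=99.5199, payoff=0.0000, prob=0.020809
DUUUDU: Ā=96.7699, payoff=0.0000, prob=0.020809
UUUUDU: Ā=119.4182, payoff=0.0000, prob=0.055490
DDDDUU: Ā=67.3897, payoff=22.0003, prob=0.002926
UDDDUU: Ā=83.1618, payoff=6.2282, prob=0.007803
DUDDUU: Ā=80.4118, payoff=8.9782, prob=0.007803
UUDDUU: Ā=99.2316, payoff=0.0000, prob=0.020809
DDUDUU: Ā=77.8268, payoff=11.5632, prob=0.007803
UDUDUU: Ā=96.0416, payoff=0.0000, prob=0.020809
DUUDUU: Ā=93.2916, payoff=0.0000, prob=0.020809
UUUDUU: Ā=115.1258, payoff=0.0000, prob=0.055490
DDDUUU: Ā=75.3969, payoff=13.9931, prob=0.007803
UDDUUU: Ā=93.0430, payoff=0.0000, prob=0.020809
DUDUUU: Ā=90.2930, payoff=0.0000, prob=0.020809
UUDUUU: Ā=111.4254, payoff=0.0000, prob=0.055490
DDUUUU: Ā=87.7080, payoff=1.6820, prob=0.020809
UDUUUU: Ā=108.2354, payoff=0.0000, prob=0.055490
DUUUUU: Ā=105.4854, payoff=0.0000, prob=0.055490
UUUUUU: Ā=130.1734, payoff=0.0000, prob=0.147973
Price = Σ prob·payoff / R^6 = 1.254684 / 1.771561 = 0.7082

price = 0.7082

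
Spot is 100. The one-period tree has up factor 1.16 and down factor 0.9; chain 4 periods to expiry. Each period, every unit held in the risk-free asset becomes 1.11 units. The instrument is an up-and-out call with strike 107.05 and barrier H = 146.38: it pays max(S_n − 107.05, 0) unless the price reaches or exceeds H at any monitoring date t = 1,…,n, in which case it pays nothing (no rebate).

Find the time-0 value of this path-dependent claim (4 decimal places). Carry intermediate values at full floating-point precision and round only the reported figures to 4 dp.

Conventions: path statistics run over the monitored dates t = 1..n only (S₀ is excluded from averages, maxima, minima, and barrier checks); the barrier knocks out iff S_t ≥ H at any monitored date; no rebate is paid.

Under the martingale measure an up-move has probability p* = 0.8077; value the claim as the probability-weighted average of per-path payoffs, discounted 4 periods at R = 1.11.
Enumerate all 2^4 = 16 price paths (U = up ×1.16, D = down ×0.9); each path with k up-moves has probability p*^k·(1−p*)^(4−k).
DDDD: M=90.0000, payoff=0.0000, prob=0.001368
UDDD: M=116.0000, payoff=0.0000, prob=0.005744
DUDD: M=104.4000, payoff=0.0000, prob=0.005744
UUDD: M=134.5600, payoff=1.9436, prob=0.024126
DDUD: M=93.9600, payoff=0.0000, prob=0.005744
UDUD: M=121.1040, payoff=1.9436, prob=0.024126
DUUD: M=121.1040, payoff=1.9436, prob=0.024126
UUUD: M=156.0896, payoff=0.0000, prob=0.101329
DDDU: M=90.0000, payoff=0.0000, prob=0.005744
UDDU: M=116.0000, payoff=1.9436, prob=0.024126
DUDU: M=108.9936, payoff=1.9436, prob=0.024126
UUDU: M=140.4806, payoff=33.4306, prob=0.101329
DDUU: M=108.9936, payoff=1.9436, prob=0.024126
UDUU: M=140.4806, payoff=33.4306, prob=0.101329
DUUU: M=140.4806, payoff=33.4306, prob=0.101329
UUUU: M=181.0639, payoff=0.0000, prob=0.425583
Price = Σ prob·payoff / R^4 = 10.443845 / 1.518070 = 6.8797

price = 6.8797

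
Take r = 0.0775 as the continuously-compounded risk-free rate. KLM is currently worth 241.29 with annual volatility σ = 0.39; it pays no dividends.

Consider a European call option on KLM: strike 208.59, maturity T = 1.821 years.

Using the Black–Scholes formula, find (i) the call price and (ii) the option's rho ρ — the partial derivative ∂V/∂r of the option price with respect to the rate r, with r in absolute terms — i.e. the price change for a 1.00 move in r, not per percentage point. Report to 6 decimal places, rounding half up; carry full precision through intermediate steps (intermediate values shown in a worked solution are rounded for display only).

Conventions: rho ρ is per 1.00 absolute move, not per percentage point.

σ√T = 0.39·√1.821 = 0.526283
d₁ = (ln(S/K) + (r+σ²/2)T) / (σ√T) = (ln(241.29/208.59) + (0.0775+0.39²/2)·1.821) / 0.526283 = (0.145629 + 0.279615) / 0.526283 = 0.808013
d₂ = d₁ − σ√T = 0.808013 − 0.526283 = 0.281729
e^{−rT} = 0.868379
N(d₁) = 0.790458,  N(d₂) = 0.610924
Call price V = S·N(d₁) − K·e^{−rT}·N(d₂) = 190.729685 − 110.659850 = 80.069835
ρ = K·T·e^{−rT}·N(d₂) = 201.511587

price = 80.069835
ρ = 201.511587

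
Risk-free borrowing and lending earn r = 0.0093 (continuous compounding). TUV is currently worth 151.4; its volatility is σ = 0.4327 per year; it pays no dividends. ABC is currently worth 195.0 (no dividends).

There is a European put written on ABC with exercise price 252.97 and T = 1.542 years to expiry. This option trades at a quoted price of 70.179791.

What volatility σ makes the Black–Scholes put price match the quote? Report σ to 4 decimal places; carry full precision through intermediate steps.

At σ = 0.3383 the Black–Scholes value reproduces the quote:
σ√T = 0.3383·√1.542 = 0.420092
d₁ = (ln(S/K) + (r+σ²/2)T) / (σ√T) = (ln(195.0/252.97) + (0.0093+0.3383²/2)·1.542) / 0.420092 = (-0.260271 + 0.102579) / 0.420092 = -0.375376
d₂ = d₁ − σ√T = -0.375376 − 0.420092 = -0.795467
e^{−rT} = 0.985762
N(−d₁) = 0.646309,  N(−d₂) = 0.786829
V = K·e^{−rT}·N(−d₂) − S·N(−d₁) = 196.210128 − 126.030336 = 70.179791 (the quoted price), and the Black–Scholes price is strictly increasing in σ, so σ is unique

sigma = 0.3383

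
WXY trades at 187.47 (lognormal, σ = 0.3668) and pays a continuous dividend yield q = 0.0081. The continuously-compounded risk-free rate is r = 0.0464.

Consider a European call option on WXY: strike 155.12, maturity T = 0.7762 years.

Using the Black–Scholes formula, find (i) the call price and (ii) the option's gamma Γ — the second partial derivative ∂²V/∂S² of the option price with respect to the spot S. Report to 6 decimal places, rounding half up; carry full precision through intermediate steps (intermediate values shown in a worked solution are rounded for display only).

price = 44.602618
Γ = 0.004600

σ√T = 0.3668·√0.7762 = 0.323159
d₁ = (ln(S/K) + (r−q+σ²/2)T) / (σ√T) = (ln(187.47/155.12) + (0.0464−0.0081+0.3668²/2)·0.7762) / 0.323159 = (0.189420 + 0.081944) / 0.323159 = 0.839723
d₂ = d₁ − σ√T = 0.839723 − 0.323159 = 0.516565
e^{−rT} = 0.964625
e^{−qT} = 0.993733
N(d₁) = 0.799468,  N(d₂) = 0.697270
Call price V = S·e^{−qT}·N(d₁) − K·e^{−rT}·N(d₂) = 148.936967 − 104.334349 = 44.602618
φ(d₁) = (1/√(2π))·e^{−d₁²/2} = 0.280409
Γ = e^{−qT}·φ(d₁) / (S·σ·√T) = 0.004600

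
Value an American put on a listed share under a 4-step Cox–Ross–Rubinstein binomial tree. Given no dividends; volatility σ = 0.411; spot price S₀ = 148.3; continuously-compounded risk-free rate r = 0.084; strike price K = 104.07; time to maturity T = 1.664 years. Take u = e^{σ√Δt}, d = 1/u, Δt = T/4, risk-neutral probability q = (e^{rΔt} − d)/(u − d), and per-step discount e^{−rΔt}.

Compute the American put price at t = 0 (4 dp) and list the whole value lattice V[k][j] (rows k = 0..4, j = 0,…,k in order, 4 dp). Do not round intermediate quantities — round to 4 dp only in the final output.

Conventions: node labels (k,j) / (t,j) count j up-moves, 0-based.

price = 6.9015
tree:
6.9015
12.4167 1.8858
21.8223 3.9089 0.0000
37.1180 8.1025 0.0000 0.0000
52.7085 16.7951 0.0000 0.0000 0.0000

Δt=0.41600, u=1.30354, d=0.76714, q=0.50041, disc=e^(-rΔt)=0.96566
k=4 terminal: V=max(K-S,0) → 52.7085 16.7951 0.0000 0.0000 0.0000
k=3: j=0 S=66.9520 intr=37.1180 cont=33.5442 V=37.1180[EX]; j=1 S=113.7667 intr=0.0000 cont=8.1025 V=8.1025[hold]; j=2 S=193.3156 intr=0.0000 cont=0.0000 V=0.0000[hold]; j=3 S=328.4874 intr=0.0000 cont=0.0000 V=0.0000[hold]
k=2: j=0 S=87.2749 intr=16.7951 cont=21.8223 V=21.8223[hold]; j=1 S=148.3000 intr=0.0000 cont=3.9089 V=3.9089[hold]; j=2 S=251.9955 intr=0.0000 cont=0.0000 V=0.0000[hold]
k=1: j=0 S=113.7667 intr=0.0000 cont=12.4167 V=12.4167[hold]; j=1 S=193.3156 intr=0.0000 cont=1.8858 V=1.8858[hold]
k=0: j=0 S=148.3000 intr=0.0000 cont=6.9015 V=6.9015[hold]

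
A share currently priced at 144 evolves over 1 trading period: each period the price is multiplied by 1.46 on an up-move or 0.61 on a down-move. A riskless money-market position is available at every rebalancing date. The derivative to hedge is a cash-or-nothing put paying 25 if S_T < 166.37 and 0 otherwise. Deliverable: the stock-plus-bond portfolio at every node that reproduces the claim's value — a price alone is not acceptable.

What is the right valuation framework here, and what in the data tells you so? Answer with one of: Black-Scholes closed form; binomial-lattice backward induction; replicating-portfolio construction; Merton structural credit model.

framework: replicating-portfolio construction

Key observation: the deliverable is the dynamic trading strategy on the 1-step tree (spot 144, moves 1.46 and 0.61), so the valuation must go through the node-by-node replicating-portfolio solve.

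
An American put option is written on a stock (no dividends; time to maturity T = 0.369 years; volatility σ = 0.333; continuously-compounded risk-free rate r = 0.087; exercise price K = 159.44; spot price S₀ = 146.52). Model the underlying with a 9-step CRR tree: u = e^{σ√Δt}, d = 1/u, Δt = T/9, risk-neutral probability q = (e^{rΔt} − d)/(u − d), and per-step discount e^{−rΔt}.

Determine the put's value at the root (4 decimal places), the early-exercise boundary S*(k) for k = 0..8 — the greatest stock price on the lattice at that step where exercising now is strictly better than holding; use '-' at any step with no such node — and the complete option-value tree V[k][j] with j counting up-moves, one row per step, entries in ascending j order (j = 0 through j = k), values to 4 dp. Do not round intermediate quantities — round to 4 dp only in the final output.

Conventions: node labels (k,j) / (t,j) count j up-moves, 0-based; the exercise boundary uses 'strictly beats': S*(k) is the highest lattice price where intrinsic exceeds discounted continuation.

price = 17.4967
boundary = - - 128.0355 119.6870 128.0355 119.6870 128.0355 136.9663 146.5200
tree:
17.4967
23.8099 11.5447
31.4045 16.6692 6.6947
39.7530 23.3034 10.4025 3.1740
47.5571 31.4045 15.6717 5.4054 1.0491
54.8524 39.7530 22.7222 8.9973 1.9871 0.1539
61.6720 47.5571 31.4045 14.5273 3.7394 0.3150 0.0000
68.0469 54.8524 39.7530 22.4737 6.9830 0.6446 0.0000 0.0000
74.0061 61.6720 47.5571 31.4045 12.9200 1.3192 0.0000 0.0000 0.0000
79.5768 68.0469 54.8524 39.7530 22.4737 2.6999 0.0000 0.0000 0.0000 0.0000

Δt=0.04100  u=1.06975  d=0.93480  q=0.50963  discount=0.99644
step 9 (expiry): payoffs max(K−S,0) = 79.5768 68.0469 54.8524 39.7530 22.4737 2.6999 0.0000 0.0000 0.0000 0.0000
step 8: (k=8,j=0): S=85.4339, K−S=74.0061, hold=73.4384 ⇒ V=74.0061 exercise | (k=8,j=1): S=97.7680, K−S=61.6720, hold=61.1042 ⇒ V=61.6720 exercise | (k=8,j=2): S=111.8829, K−S=47.5571, hold=46.9894 ⇒ V=47.5571 exercise | (k=8,j=3): S=128.0355, K−S=31.4045, hold=30.8368 ⇒ V=31.4045 exercise | (k=8,j=4): S=146.5200, K−S=12.9200, hold=12.3523 ⇒ V=12.9200 exercise | (k=8,j=5): S=167.6732, K−S=0.0000, hold=1.3192 ⇒ V=1.3192 continue | (k=8,j=6): S=191.8802, K−S=0.0000, hold=0.0000 ⇒ V=0.0000 continue | (k=8,j=7): S=219.5821, K−S=0.0000, hold=0.0000 ⇒ V=0.0000 continue | (k=8,j=8): S=251.2833, K−S=0.0000, hold=0.0000 ⇒ V=0.0000 continue  boundary S*=146.5200
step 7: (k=7,j=0): S=91.3931, K−S=68.0469, hold=67.4792 ⇒ V=68.0469 exercise | (k=7,j=1): S=104.5876, K−S=54.8524, hold=54.2847 ⇒ V=54.8524 exercise | (k=7,j=2): S=119.6870, K−S=39.7530, hold=39.1853 ⇒ V=39.7530 exercise | (k=7,j=3): S=136.9663, K−S=22.4737, hold=21.9060 ⇒ V=22.4737 exercise | (k=7,j=4): S=156.7401, K−S=2.6999, hold=6.9830 ⇒ V=6.9830 continue | (k=7,j=5): S=179.3688, K−S=0.0000, hold=0.6446 ⇒ V=0.6446 continue | (k=7,j=6): S=205.2644, K−S=0.0000, hold=0.0000 ⇒ V=0.0000 continue | (k=7,j=7): S=234.8985, K−S=0.0000, hold=0.0000 ⇒ V=0.0000 continue  boundary S*=136.9663
step 6: (k=6,j=0): S=97.7680, K−S=61.6720, hold=61.1042 ⇒ V=61.6720 exercise | (k=6,j=1): S=111.8829, K−S=47.5571, hold=46.9894 ⇒ V=47.5571 exercise | (k=6,j=2): S=128.0355, K−S=31.4045, hold=30.8368 ⇒ V=31.4045 exercise | (k=6,j=3): S=146.5200, K−S=12.9200, hold=14.5273 ⇒ V=14.5273 continue | (k=6,j=4): S=167.6732, K−S=0.0000, hold=3.7394 ⇒ V=3.7394 continue | (k=6,j=5): S=191.8802, K−S=0.0000, hold=0.3150 ⇒ V=0.3150 continue | (k=6,j=6): S=219.5821, K−S=0.0000, hold=0.0000 ⇒ V=0.0000 continue  boundary S*=128.0355
step 5: (k=5,j=0): S=104.5876, K−S=54.8524, hold=54.2847 ⇒ V=54.8524 exercise | (k=5,j=1): S=119.6870, K−S=39.7530, hold=39.1853 ⇒ V=39.7530 exercise | (k=5,j=2): S=136.9663, K−S=22.4737, hold=22.7222 ⇒ V=22.7222 continue | (k=5,j=3): S=156.7401, K−S=2.6999, hold=8.9973 ⇒ V=8.9973 continue | (k=5,j=4): S=179.3688, K−S=0.0000, hold=1.9871 ⇒ V=1.9871 continue | (k=5,j=5): S=205.2644, K−S=0.0000, hold=0.1539 ⇒ V=0.1539 continue  boundary S*=119.6870
step 4: (k=4,j=0): S=111.8829, K−S=47.5571, hold=46.9894 ⇒ V=47.5571 exercise | (k=4,j=1): S=128.0355, K−S=31.4045, hold=30.9630 ⇒ V=31.4045 exercise | (k=4,j=2): S=146.5200, K−S=12.9200, hold=15.6717 ⇒ V=15.6717 continue | (k=4,j=3): S=167.6732, K−S=0.0000, hold=5.4054 ⇒ V=5.4054 continue | (k=4,j=4): S=191.8802, K−S=0.0000, hold=1.0491 ⇒ V=1.0491 continue  boundary S*=128.0355
step 3: (k=3,j=0): S=119.6870, K−S=39.7530, hold=39.1853 ⇒ V=39.7530 exercise | (k=3,j=1): S=136.9663, K−S=22.4737, hold=23.3034 ⇒ V=23.3034 continue | (k=3,j=2): S=156.7401, K−S=2.6999, hold=10.4025 ⇒ V=10.4025 continue | (k=3,j=3): S=179.3688, K−S=0.0000, hold=3.1740 ⇒ V=3.1740 continue  boundary S*=119.6870
step 2: (k=2,j=0): S=128.0355, K−S=31.4045, hold=31.2581 ⇒ V=31.4045 exercise | (k=2,j=1): S=146.5200, K−S=12.9200, hold=16.6692 ⇒ V=16.6692 continue | (k=2,j=2): S=167.6732, K−S=0.0000, hold=6.6947 ⇒ V=6.6947 continue  boundary S*=128.0355
step 1: (k=1,j=0): S=136.9663, K−S=22.4737, hold=23.8099 ⇒ V=23.8099 continue | (k=1,j=1): S=156.7401, K−S=2.6999, hold=11.5447 ⇒ V=11.5447 continue  boundary S*=-
step 0: (k=0,j=0): S=146.5200, K−S=12.9200, hold=17.4967 ⇒ V=17.4967 continue  boundary S*=-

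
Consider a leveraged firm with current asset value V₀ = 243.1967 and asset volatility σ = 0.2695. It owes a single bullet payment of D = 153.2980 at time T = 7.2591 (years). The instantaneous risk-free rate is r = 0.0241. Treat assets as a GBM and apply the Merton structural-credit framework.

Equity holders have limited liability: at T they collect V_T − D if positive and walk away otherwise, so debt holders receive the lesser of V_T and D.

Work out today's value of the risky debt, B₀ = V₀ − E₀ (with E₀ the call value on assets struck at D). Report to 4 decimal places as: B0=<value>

With assets at 243.1967 and a single debt payment of 153.2980 at 7.2591 years:
d₁ = [ln(V₀/D) + (r + σ²/2)T] / (σ√T)
   = [ln(243.1967/153.2980) + (0.0241 + 0.5·0.2695²)·7.2591] / (0.2695·√7.2591)
   = [0.461487 + 0.438559] / 0.726106 = 1.239552
d₂ = d₁ − σ√T = 1.239552 − 0.726106 = 0.513446
N(d₁) = 0.892429,  N(d₂) = 0.696180,  e^(−rT) = 0.839504
E₀ = V₀·N(d₁) − D·e^(−rT)·N(d₂)
   = 243.1967·0.892429 − 153.2980·0.839504·0.696180 = 127.441499
B₀ = V₀ − E₀ = 243.1967 − 127.441499 = 115.755201

B0=115.7552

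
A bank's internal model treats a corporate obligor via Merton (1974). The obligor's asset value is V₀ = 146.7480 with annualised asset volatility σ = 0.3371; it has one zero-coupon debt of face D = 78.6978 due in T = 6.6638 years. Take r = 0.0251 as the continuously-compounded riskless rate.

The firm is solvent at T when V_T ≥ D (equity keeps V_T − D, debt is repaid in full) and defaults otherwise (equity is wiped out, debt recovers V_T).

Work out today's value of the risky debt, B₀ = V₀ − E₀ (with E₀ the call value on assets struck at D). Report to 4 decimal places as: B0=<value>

Apply the equity-as-call identities (strike 78.6978, horizon 6.6638 years):
d₁ = [ln(V₀/D) + (r + σ²/2)T] / (σ√T)
   = [ln(146.7480/78.6978) + (0.0251 + 0.5·0.3371²)·6.6638] / (0.3371·√6.6638)
   = [0.623102 + 0.545887] / 0.870201 = 1.343354
d₂ = d₁ − σ√T = 1.343354 − 0.870201 = 0.473152
N(d₁) = 0.910421,  N(d₂) = 0.681948,  e^(−rT) = 0.845978
E₀ = V₀·N(d₁) − D·e^(−rT)·N(d₂)
   = 146.7480·0.910421 − 78.6978·0.845978·0.681948 = 88.200706
B₀ = V₀ − E₀ = 146.7480 − 88.200706 = 58.547294

B0=58.5473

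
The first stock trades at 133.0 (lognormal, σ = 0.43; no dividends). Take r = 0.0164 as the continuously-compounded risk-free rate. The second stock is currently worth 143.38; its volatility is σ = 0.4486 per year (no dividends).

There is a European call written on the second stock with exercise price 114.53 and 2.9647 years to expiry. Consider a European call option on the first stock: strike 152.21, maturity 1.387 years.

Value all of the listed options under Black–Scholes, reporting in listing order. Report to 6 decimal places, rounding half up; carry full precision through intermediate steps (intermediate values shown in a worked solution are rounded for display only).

price(the second stock call K=114.53) = 57.315918
price(the first stock call K=152.21) = 20.942635

[the second stock call K=114.53]
σ√T = 0.4486·√2.9647 = 0.772413
d₁ = (ln(S/K) + (r+σ²/2)T) / (σ√T) = (ln(143.38/114.53) + (0.0164+0.4486²/2)·2.9647) / 0.772413 = (0.224662 + 0.346932) / 0.772413 = 0.740010
d₂ = d₁ − σ√T = 0.740010 − 0.772413 = -0.032403
e^{−rT} = 0.952542
N(d₁) = 0.770353,  N(d₂) = 0.487075
price = S·N(d₁) − K·e^{−rT}·N(d₂) = 110.453236 − 53.137318 = 57.315918
[the first stock call K=152.21]
σ√T = 0.43·√1.387 = 0.506415
d₁ = (ln(S/K) + (r+σ²/2)T) / (σ√T) = (ln(133.0/152.21) + (0.0164+0.43²/2)·1.387) / 0.506415 = (-0.134912 + 0.150975) / 0.506415 = 0.031719
d₂ = d₁ − σ√T = 0.031719 − 0.506415 = -0.474696
e^{−rT} = 0.977510
N(d₁) = 0.512652,  N(d₂) = 0.317502
price = S·N(d₁) − K·e^{−rT}·N(d₂) = 68.182701 − 47.240066 = 20.942635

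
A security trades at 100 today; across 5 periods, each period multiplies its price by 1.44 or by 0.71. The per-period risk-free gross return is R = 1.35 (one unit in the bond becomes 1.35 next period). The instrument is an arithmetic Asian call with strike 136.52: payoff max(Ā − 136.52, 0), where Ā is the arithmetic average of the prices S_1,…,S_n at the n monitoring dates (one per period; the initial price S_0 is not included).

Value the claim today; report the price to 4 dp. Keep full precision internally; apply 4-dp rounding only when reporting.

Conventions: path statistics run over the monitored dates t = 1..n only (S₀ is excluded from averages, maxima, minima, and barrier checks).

Under the martingale measure an up-move has probability p* = 0.8767; value the claim as the probability-weighted average of per-path payoffs, discounted 5 periods at R = 1.35.
Enumerate all 2^5 = 32 price paths (U = up ×1.44, D = down ×0.71); each path with k up-moves has probability p*^k·(1−p*)^(5−k).
DDDDD: Ā=40.1310, payoff=0.0000, prob=0.000028
UDDDD: Ā=81.3925, payoff=0.0000, prob=0.000203
DUDDD: Ā=66.7925, payoff=0.0000, prob=0.000203
UUDDD: Ā=135.4664, payoff=0.0000, prob=0.001440
DDUDD: Ā=56.4265, payoff=0.0000, prob=0.000203
UDUDD: Ā=114.4424, payoff=0.0000, prob=0.001440
DUUDD: Ā=99.8424, payoff=0.0000, prob=0.001440
UUUDD: Ā=202.4973, payoff=65.9773, prob=0.010243
DDDUD: Ā=49.0666, payoff=0.0000, prob=0.000203
UDDUD: Ā=99.5154, payoff=0.0000, prob=0.001440
DUDUD: Ā=84.9154, payoff=0.0000, prob=0.001440
UUDUD: Ā=172.2228, payoff=35.7028, prob=0.010243
DDUUD: Ā=74.5494, payoff=0.0000, prob=0.001440
UDUUD: Ā=151.1988, payoff=14.6788, prob=0.010243
DUUUD: Ā=136.5988, payoff=0.0788, prob=0.010243
UUUUD: Ā=277.0454, payoff=140.5254, prob=0.072836
DDDDU: Ā=43.8411, payoff=0.0000, prob=0.000203
UDDDU: Ā=88.9172, payoff=0.0000, prob=0.001440
DUDDU: Ā=74.3172, payoff=0.0000, prob=0.001440
UUDDU: Ā=150.7278, payoff=14.2078, prob=0.010243
DDUDU: Ā=63.9512, payoff=0.0000, prob=0.001440
UDUDU: Ā=129.7038, payoff=0.0000, prob=0.010243
DUUDU: Ā=115.1038, payoff=0.0000, prob=0.010243
UUUDU: Ā=233.4501, payoff=96.9301, prob=0.072836
DDDUU: Ā=56.5913, payoff=0.0000, prob=0.001440
UDDUU: Ā=114.7768, payoff=0.0000, prob=0.010243
DUDUU: Ā=100.1768, payoff=0.0000, prob=0.010243
UUDUU: Ā=203.1755, payoff=66.6555, prob=0.072836
DDUUU: Ā=89.8108, payoff=0.0000, prob=0.010243
UDUUU: Ā=182.1515, payoff=45.6315, prob=0.072836
DUUUU: Ā=167.5515, payoff=31.0315, prob=0.072836
UUUUU: Ā=339.8227, payoff=203.3027, prob=0.517947
Price = Σ prob·payoff / R^5 = 134.372440 / 4.484033 = 29.9669

price = 29.9669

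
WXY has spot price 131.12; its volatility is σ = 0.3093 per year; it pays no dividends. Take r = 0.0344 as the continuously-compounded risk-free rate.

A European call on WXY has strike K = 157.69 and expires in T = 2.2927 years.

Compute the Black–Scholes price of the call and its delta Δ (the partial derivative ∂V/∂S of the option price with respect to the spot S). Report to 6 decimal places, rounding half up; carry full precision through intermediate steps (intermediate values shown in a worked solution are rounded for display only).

σ√T = 0.3093·√2.2927 = 0.468332
d₁ = (ln(S/K) + (r+σ²/2)T) / (σ√T) = (ln(131.12/157.69) + (0.0344+0.3093²/2)·2.2927) / 0.468332 = (-0.184518 + 0.188536) / 0.468332 = 0.008579
d₂ = d₁ − σ√T = 0.008579 − 0.468332 = -0.459752
e^{−rT} = 0.924161
N(d₁) = 0.503423,  N(d₂) = 0.322847
Call price V = S·N(d₁) − K·e^{−rT}·N(d₂) = 66.008778 − 47.048808 = 18.959970
Δ = N(d₁) = 0.503423

price = 18.959970
Δ = 0.503423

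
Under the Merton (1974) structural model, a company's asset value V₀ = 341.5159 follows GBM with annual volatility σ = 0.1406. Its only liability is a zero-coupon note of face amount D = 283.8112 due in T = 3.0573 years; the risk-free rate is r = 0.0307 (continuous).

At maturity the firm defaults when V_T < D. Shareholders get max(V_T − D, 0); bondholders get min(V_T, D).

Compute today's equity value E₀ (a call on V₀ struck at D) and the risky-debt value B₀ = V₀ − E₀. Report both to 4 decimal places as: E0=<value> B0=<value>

E0=87.7850 B0=253.7309

Equity is a call on the firm's assets struck at D = 283.8112:
d₁ = [ln(V₀/D) + (r + σ²/2)T] / (σ√T)
   = [ln(341.5159/283.8112) + (0.0307 + 0.5·0.1406²)·3.0573] / (0.1406·√3.0573)
   = [0.185085 + 0.124078] / 0.245841 = 1.257573
d₂ = d₁ − σ√T = 1.257573 − 0.245841 = 1.011732
N(d₁) = 0.895727,  N(d₂) = 0.844167,  e^(−rT) = 0.910411
E₀ = V₀·N(d₁) − D·e^(−rT)·N(d₂)
   = 341.5159·0.895727 − 283.8112·0.910411·0.844167 = 87.785044
B₀ = V₀ − E₀ = 341.5159 − 87.785044 = 253.730856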